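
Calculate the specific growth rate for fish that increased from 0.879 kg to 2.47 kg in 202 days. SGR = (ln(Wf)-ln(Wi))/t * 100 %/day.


ln(W_f) = ln(2.47) = 0.90421815
ln(W_i) = ln(0.879) = -0.12897038
ln(W_f) - ln(W_i) = 0.90421815 - -0.12897038 = 1.0331885
SGR = 1.0331885 / 202 * 100 = 0.511479 %/day

0.511479 %/day


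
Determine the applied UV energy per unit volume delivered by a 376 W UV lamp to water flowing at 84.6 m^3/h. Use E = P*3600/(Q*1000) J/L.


Energy delivered per hour = 376 W * 3600 s = 1353600 J/h
Volume treated per hour = 84.6 m^3/h * 1000 = 84600 L/h
dose = 1353600 / 84600 = 16 J/L

16 J/L


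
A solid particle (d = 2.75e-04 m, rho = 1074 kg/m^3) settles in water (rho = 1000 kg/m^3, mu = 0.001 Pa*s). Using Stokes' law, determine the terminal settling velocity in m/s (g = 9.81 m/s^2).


Density difference: rho_p - rho_f = 1074 - 1000 = 74 kg/m^3
d^2 = (2.75e-04)^2 = 7.5625e-08 m^2
Numerator = (rho_p - rho_f) * g * d^2 = 74 * 9.81 * 7.5625e-08 = 5.4899213e-05
Denominator = 18 * mu = 18 * 0.001 = 0.018
v_s = 5.4899213e-05 / 0.018 = 0.00304996 m/s
Check: Re = rho_f * v_s * d / mu = 1000 * 0.00304996 * 2.75e-04 / 0.001 = 0.839 < 1, so Stokes' law applies.

0.00304996 m/s


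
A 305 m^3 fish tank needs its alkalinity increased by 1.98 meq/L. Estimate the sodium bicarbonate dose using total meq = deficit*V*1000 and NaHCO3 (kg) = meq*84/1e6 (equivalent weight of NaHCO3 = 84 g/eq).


Tank volume in L = 305 m^3 * 1000 = 305000 L
Total meq required = 1.98 meq/L * 305000 L = 603900 meq
NaHCO3 mass = 603900 meq * 84 mg/meq / 1e6 = 50.7276 kg

50.7276 kg


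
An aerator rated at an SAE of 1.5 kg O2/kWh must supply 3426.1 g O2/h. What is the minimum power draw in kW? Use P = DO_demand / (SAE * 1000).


SAE in g O2/kWh = 1.5 * 1000 = 1500 g/kWh
P = DO_demand / SAE_g = 3426.1 / 1500 = 2.28407 kW

2.28407 kW


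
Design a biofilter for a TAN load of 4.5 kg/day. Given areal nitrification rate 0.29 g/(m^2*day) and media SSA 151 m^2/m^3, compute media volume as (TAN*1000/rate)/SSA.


A = 4.5*1000 / 0.29 = 15517.241 m^2
V = 15517.241 / 151 = 102.763

102.763 m^3


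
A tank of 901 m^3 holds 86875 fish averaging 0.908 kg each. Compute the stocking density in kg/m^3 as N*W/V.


Total biomass = 86875 fish * 0.908 kg = 78882.5 kg
Density = total biomass / volume = 78882.5 / 901 = 87.5499 kg/m^3

87.5499 kg/m^3


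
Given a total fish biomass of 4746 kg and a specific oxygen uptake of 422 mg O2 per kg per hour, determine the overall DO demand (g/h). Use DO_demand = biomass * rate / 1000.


Total O2 consumption (mg/h) = 4746 kg * 422 mg/(kg*h) = 2002812 mg/h
Convert to g/h: 2002812 / 1000 = 2002.812 g/h

2002.812 g/h


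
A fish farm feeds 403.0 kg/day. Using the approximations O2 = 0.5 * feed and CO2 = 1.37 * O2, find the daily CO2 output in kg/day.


O2 = 403.0 * 0.5 = 201.5
CO2 = 201.5 * 1.37 = 276.055

276.055 kg/day


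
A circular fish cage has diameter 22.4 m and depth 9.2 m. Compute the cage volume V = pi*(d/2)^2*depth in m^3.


r = d/2 = 22.4/2 = 11.2 m
Base area = pi*r^2 = pi*11.2^2 = 394.08138 m^2
Volume = 394.08138 * 9.2 = 3625.55 m^3

3625.55 m^3


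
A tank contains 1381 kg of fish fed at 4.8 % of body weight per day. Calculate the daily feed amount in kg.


Feeding rate fraction = 4.8% / 100 = 0.048
Daily feed = 1381 kg * 0.048 = 66.288 kg/day

66.288 kg/day


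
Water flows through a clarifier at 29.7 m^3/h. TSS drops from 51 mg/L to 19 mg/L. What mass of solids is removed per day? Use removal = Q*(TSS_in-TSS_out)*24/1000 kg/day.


Concentration drop: TSS_in - TSS_out = 51 - 19 = 32 mg/L
Hourly solids removed = Q * dTSS = 29.7 m^3/h * 32 mg/L = 950.4 g/h  (m^3/h * mg/L = g/h)
Daily solids removed = 950.4 * 24 = 22809.6 g/day
Convert g to kg: 22809.6 / 1000 = 22.8096 kg/day

22.8096 kg/day


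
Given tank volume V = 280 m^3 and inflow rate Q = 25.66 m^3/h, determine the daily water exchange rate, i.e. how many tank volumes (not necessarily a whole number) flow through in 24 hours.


Daily flow volume = 25.66 m^3/h * 24 h = 615.84 m^3/day
Exchanges = daily flow / tank volume = 615.84 / 280 = 2.19943 exchanges/day

2.19943 exchanges/day


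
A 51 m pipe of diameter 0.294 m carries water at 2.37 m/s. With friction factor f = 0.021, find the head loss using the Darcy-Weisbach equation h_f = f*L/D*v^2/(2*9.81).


v^2 = 2.37^2 = 5.6169 m^2/s^2
L/D = 51/0.294 = 173.46939
h_f = f*(L/D)*v^2/(2g) = 0.021 * 173.46939 * 5.6169 / 19.62 = 1.04289 m

1.04289 m


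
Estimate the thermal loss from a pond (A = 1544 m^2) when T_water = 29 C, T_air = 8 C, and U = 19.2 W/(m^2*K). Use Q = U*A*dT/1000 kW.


Temperature difference dT = 29 - 8 = 21 K
Heat loss (W) = U * A * dT = 19.2 * 1544 * 21 = 622540.8 W
Convert to kW: 622540.8 / 1000 = 622.5408 kW

622.5408 kW


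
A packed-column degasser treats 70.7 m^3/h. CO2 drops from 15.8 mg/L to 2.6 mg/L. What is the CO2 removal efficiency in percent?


CO2_out / CO2_in = 2.6 / 15.8 = 0.16455696
Fraction remaining = 0.16455696
efficiency = (1 - 0.16455696) * 100 = 83.5443 %

83.5443 %


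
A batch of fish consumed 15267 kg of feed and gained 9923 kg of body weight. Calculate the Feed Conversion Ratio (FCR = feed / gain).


FCR = feed consumed / weight gained
FCR = 15267 kg / 9923 kg = 1.53855

1.53855


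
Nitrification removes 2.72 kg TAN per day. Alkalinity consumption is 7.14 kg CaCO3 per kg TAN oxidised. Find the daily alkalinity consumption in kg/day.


Alkalinity factor: 7.14 kg CaCO3 consumed per kg TAN nitrified
alk = 2.72 kg TAN * 7.14 = 19.4208 kg CaCO3/day

19.4208 kg CaCO3/day


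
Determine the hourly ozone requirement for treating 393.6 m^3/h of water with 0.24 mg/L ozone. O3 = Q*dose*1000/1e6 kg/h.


O3 demand (mg/h) = Q * dose * 1000 = 393.6 * 0.24 * 1000 = 94464 mg/h
Convert mg to kg: 94464 / 1e6 = 0.094464 kg/h

0.094464 kg/h


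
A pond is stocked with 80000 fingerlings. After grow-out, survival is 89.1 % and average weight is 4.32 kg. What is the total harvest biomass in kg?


Survivors = 80000 * 89.1/100 = 71280 fish
Harvest biomass = survivors * W_f = 71280 * 4.32 = 307929.6 kg

307929.6 kg


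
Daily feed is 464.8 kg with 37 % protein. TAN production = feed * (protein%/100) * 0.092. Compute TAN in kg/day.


Protein in feed = 464.8 * 37/100 = 171.976 kg/day
TAN = protein * 0.092 = 171.976 * 0.092 = 15.821792 kg/day

15.821792 kg/day


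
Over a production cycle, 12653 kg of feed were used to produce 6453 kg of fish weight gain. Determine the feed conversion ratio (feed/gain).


FCR = feed consumed / weight gained
FCR = 12653 kg / 6453 kg = 1.96079

1.96079


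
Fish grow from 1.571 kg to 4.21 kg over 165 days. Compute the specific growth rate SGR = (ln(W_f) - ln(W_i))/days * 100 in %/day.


ln(W_f) = ln(4.21) = 1.4374626
ln(W_i) = ln(1.571) = 0.45171236
ln(W_f) - ln(W_i) = 1.4374626 - 0.45171236 = 0.98575024
SGR = 0.98575024 / 165 * 100 = 0.597424 %/day

0.597424 %/day


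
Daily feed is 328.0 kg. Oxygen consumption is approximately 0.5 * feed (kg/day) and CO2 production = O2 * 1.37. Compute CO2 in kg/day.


O2 = 328.0 * 0.5 = 164
CO2 = 164 * 1.37 = 224.68

224.68 kg/day


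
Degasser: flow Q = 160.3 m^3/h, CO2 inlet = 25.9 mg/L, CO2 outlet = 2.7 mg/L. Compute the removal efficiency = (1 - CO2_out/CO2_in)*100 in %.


CO2_out / CO2_in = 2.7 / 25.9 = 0.1042471
Fraction remaining = 0.1042471
efficiency = (1 - 0.1042471) * 100 = 89.5753 %

89.5753 %


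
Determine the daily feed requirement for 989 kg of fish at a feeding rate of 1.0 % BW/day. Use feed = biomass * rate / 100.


Feeding rate fraction = 1.0% / 100 = 0.01
Daily feed = 989 kg * 0.01 = 9.89 kg/day

9.89 kg/day


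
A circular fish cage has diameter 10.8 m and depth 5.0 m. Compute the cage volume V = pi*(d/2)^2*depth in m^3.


r = d/2 = 10.8/2 = 5.4 m
Base area = pi*r^2 = pi*5.4^2 = 91.608842 m^2
Volume = 91.608842 * 5.0 = 458.044 m^3

458.044 m^3


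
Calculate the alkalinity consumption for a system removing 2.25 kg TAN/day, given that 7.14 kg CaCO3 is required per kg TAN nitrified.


Alkalinity factor: 7.14 kg CaCO3 consumed per kg TAN nitrified
alk = 2.25 kg TAN * 7.14 = 16.065 kg CaCO3/day

16.065 kg CaCO3/day


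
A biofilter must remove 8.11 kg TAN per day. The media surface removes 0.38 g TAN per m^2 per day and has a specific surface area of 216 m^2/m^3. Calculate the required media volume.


A = 8.11*1000 / 0.38 = 21342.105 m^2
V = 21342.105 / 216 = 98.806

98.806 m^3


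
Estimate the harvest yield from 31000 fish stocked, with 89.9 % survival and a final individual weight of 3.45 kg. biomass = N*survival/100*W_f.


Survivors = 31000 * 89.9/100 = 27869 fish
Harvest biomass = survivors * W_f = 27869 * 3.45 = 96148.05 kg

96148.05 kg


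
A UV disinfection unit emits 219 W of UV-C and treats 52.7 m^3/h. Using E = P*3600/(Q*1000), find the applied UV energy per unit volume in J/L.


Energy delivered per hour = 219 W * 3600 s = 788400 J/h
Volume treated per hour = 52.7 m^3/h * 1000 = 52700 L/h
dose = 788400 / 52700 = 14.9602 J/L

14.9602 J/L


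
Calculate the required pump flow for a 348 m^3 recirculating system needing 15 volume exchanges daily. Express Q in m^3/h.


Daily recirculation volume = 348 m^3 * 15 = 5220 m^3/day
Flow rate Q = daily volume / 24 h = 5220 / 24 = 217.5 m^3/h

217.5 m^3/h


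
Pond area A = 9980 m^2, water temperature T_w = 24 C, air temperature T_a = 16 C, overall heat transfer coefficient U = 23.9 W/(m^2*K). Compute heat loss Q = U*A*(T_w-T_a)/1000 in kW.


Temperature difference dT = 24 - 16 = 8 K
Heat loss (W) = U * A * dT = 23.9 * 9980 * 8 = 1908176 W
Convert to kW: 1908176 / 1000 = 1908.176 kW

1908.176 kW


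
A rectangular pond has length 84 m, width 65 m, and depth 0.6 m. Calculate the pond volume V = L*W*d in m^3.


Base area = L * W = 84 * 65 = 5460 m^2
Volume = area * depth = 5460 * 0.6 = 3276 m^3

3276 m^3


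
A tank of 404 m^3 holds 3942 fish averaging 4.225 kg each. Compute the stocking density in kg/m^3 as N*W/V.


Total biomass = 3942 fish * 4.225 kg = 16654.95 kg
Density = total biomass / volume = 16654.95 / 404 = 41.2251 kg/m^3

41.2251 kg/m^3


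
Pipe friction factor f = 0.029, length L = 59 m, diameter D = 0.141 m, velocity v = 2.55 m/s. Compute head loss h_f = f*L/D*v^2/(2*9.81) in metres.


v^2 = 2.55^2 = 6.5025 m^2/s^2
L/D = 59/0.141 = 418.43972
h_f = f*(L/D)*v^2/(2g) = 0.029 * 418.43972 * 6.5025 / 19.62 = 4.02172 m

4.02172 m


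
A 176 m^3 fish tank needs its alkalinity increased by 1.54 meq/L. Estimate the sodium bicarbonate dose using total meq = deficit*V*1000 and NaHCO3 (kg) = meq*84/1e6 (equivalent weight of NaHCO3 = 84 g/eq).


Tank volume in L = 176 m^3 * 1000 = 176000 L
Total meq required = 1.54 meq/L * 176000 L = 271040 meq
NaHCO3 mass = 271040 meq * 84 mg/meq / 1e6 = 22.7674 kg

22.7674 kg


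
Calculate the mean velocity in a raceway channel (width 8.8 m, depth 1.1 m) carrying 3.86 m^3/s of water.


Cross-sectional area = W * d = 8.8 * 1.1 = 9.68 m^2
Velocity = Q / A = 3.86 / 9.68 = 0.39876 m/s

0.39876 m/s


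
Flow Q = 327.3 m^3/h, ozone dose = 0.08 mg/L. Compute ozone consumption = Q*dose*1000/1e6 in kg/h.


O3 demand (mg/h) = Q * dose * 1000 = 327.3 * 0.08 * 1000 = 26184 mg/h
Convert mg to kg: 26184 / 1e6 = 0.026184 kg/h

0.026184 kg/h


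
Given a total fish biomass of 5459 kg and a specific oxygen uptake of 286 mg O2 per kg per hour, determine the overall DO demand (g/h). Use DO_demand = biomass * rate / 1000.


Total O2 consumption (mg/h) = 5459 kg * 286 mg/(kg*h) = 1561274 mg/h
Convert to g/h: 1561274 / 1000 = 1561.274 g/h

1561.274 g/h


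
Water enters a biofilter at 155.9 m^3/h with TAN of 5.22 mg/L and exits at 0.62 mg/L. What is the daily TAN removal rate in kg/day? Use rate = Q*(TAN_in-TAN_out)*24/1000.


Concentration drop: TAN_in - TAN_out = 5.22 - 0.62 = 4.6 mg/L
Hourly TAN removed = Q * dTAN = 155.9 m^3/h * 4.6 mg/L = 717.14 g/h  (m^3/h * mg/L = g/h)
Daily TAN removed = 717.14 * 24 = 17211.36 g/day
Convert to kg/day: 17211.36 / 1000 = 17.21136 kg/day

17.21136 kg/day


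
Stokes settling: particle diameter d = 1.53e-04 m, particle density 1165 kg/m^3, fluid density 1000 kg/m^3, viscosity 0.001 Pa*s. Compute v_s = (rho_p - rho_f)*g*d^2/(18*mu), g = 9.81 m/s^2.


Density difference: rho_p - rho_f = 1165 - 1000 = 165 kg/m^3
d^2 = (1.53e-04)^2 = 2.3409e-08 m^2
Numerator = (rho_p - rho_f) * g * d^2 = 165 * 9.81 * 2.3409e-08 = 3.7890978e-05
Denominator = 18 * mu = 18 * 0.001 = 0.018
v_s = 3.7890978e-05 / 0.018 = 0.00210505 m/s
Check: Re = rho_f * v_s * d / mu = 1000 * 0.00210505 * 1.53e-04 / 0.001 = 0.322 < 1, so Stokes' law applies.

0.00210505 m/s


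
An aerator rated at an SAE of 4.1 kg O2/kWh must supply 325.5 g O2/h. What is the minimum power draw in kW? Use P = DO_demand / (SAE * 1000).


SAE in g O2/kWh = 4.1 * 1000 = 4100 g/kWh
P = DO_demand / SAE_g = 325.5 / 4100 = 0.0793902 kW

0.0793902 kW


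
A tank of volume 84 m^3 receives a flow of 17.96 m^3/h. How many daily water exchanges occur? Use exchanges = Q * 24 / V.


Daily flow volume = 17.96 m^3/h * 24 h = 431.04 m^3/day
Exchanges = daily flow / tank volume = 431.04 / 84 = 5.13143 exchanges/day

5.13143 exchanges/day


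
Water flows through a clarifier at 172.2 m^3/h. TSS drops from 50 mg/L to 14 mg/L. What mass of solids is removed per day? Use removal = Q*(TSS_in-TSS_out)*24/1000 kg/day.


Concentration drop: TSS_in - TSS_out = 50 - 14 = 36 mg/L
Hourly solids removed = Q * dTSS = 172.2 m^3/h * 36 mg/L = 6199.2 g/h  (m^3/h * mg/L = g/h)
Daily solids removed = 6199.2 * 24 = 148780.8 g/day
Convert g to kg: 148780.8 / 1000 = 148.7808 kg/day

148.7808 kg/day


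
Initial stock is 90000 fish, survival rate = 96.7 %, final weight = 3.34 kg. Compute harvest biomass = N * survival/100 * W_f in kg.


Survivors = 90000 * 96.7/100 = 87030 fish
Harvest biomass = survivors * W_f = 87030 * 3.34 = 290680.2 kg

290680.2 kg


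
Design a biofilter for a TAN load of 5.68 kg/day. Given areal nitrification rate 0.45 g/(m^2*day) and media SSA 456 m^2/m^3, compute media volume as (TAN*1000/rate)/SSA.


A = 5.68*1000 / 0.45 = 12622.222 m^2
V = 12622.222 / 456 = 27.6803

27.6803 m^3


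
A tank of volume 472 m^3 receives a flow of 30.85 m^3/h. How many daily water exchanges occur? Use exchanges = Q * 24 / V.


Daily flow volume = 30.85 m^3/h * 24 h = 740.4 m^3/day
Exchanges = daily flow / tank volume = 740.4 / 472 = 1.56864 exchanges/day

1.56864 exchanges/day


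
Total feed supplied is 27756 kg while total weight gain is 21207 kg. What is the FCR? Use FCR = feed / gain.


FCR = feed consumed / weight gained
FCR = 27756 kg / 21207 kg = 1.30881

1.30881


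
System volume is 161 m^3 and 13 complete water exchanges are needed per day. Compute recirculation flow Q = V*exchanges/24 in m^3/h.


Daily recirculation volume = 161 m^3 * 13 = 2093 m^3/day
Flow rate Q = daily volume / 24 h = 2093 / 24 = 87.2083 m^3/h

87.2083 m^3/h


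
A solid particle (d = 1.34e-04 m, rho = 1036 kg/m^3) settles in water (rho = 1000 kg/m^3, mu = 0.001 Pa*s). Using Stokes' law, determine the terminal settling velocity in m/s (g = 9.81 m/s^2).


Density difference: rho_p - rho_f = 1036 - 1000 = 36 kg/m^3
d^2 = (1.34e-04)^2 = 1.7956e-08 m^2
Numerator = (rho_p - rho_f) * g * d^2 = 36 * 9.81 * 1.7956e-08 = 6.341341e-06
Denominator = 18 * mu = 18 * 0.001 = 0.018
v_s = 6.341341e-06 / 0.018 = 3.52297e-04 m/s
Check: Re = rho_f * v_s * d / mu = 1000 * 3.52297e-04 * 1.34e-04 / 0.001 = 0.0472 < 1, so Stokes' law applies.

3.52297e-04 m/s


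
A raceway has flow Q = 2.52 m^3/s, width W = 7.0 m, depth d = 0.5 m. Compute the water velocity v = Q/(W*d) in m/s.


Cross-sectional area = W * d = 7.0 * 0.5 = 3.5 m^2
Velocity = Q / A = 2.52 / 3.5 = 0.72 m/s

0.72 m/s


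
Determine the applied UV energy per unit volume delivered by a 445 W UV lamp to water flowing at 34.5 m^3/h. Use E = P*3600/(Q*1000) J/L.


Energy delivered per hour = 445 W * 3600 s = 1602000 J/h
Volume treated per hour = 34.5 m^3/h * 1000 = 34500 L/h
dose = 1602000 / 34500 = 46.4348 J/L

46.4348 J/L


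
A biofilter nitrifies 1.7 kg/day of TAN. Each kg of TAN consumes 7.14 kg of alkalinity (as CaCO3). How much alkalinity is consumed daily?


Alkalinity factor: 7.14 kg CaCO3 consumed per kg TAN nitrified
alk = 1.7 kg TAN * 7.14 = 12.138 kg CaCO3/day

12.138 kg CaCO3/day


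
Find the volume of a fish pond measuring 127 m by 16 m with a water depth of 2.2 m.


Base area = L * W = 127 * 16 = 2032 m^2
Volume = area * depth = 2032 * 2.2 = 4470.4 m^3

4470.4 m^3


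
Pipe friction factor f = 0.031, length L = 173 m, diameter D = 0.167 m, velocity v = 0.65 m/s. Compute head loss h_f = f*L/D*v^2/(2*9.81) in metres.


v^2 = 0.65^2 = 0.4225 m^2/s^2
L/D = 173/0.167 = 1035.9281
h_f = f*(L/D)*v^2/(2g) = 0.031 * 1035.9281 * 0.4225 / 19.62 = 0.691543 m

0.691543 m


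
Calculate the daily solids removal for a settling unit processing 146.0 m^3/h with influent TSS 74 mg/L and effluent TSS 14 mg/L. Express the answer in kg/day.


Concentration drop: TSS_in - TSS_out = 74 - 14 = 60 mg/L
Hourly solids removed = Q * dTSS = 146.0 m^3/h * 60 mg/L = 8760 g/h  (m^3/h * mg/L = g/h)
Daily solids removed = 8760 * 24 = 210240 g/day
Convert g to kg: 210240 / 1000 = 210.24 kg/day

210.24 kg/day


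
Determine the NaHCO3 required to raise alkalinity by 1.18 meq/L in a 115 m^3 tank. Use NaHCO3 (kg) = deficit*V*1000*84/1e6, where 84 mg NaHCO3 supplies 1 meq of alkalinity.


Tank volume in L = 115 m^3 * 1000 = 115000 L
Total meq required = 1.18 meq/L * 115000 L = 135700 meq
NaHCO3 mass = 135700 meq * 84 mg/meq / 1e6 = 11.3988 kg

11.3988 kg


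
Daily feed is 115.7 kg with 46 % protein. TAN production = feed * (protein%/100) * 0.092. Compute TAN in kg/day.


Protein in feed = 115.7 * 46/100 = 53.222 kg/day
TAN = protein * 0.092 = 53.222 * 0.092 = 4.896424 kg/day

4.896424 kg/day


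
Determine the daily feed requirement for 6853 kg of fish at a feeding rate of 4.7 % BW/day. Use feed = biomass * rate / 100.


Feeding rate fraction = 4.7% / 100 = 0.047
Daily feed = 6853 kg * 0.047 = 322.091 kg/day

322.091 kg/day


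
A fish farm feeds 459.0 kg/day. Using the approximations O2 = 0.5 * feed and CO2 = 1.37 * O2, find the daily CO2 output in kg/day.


O2 = 459.0 * 0.5 = 229.5
CO2 = 229.5 * 1.37 = 314.415

314.415 kg/day


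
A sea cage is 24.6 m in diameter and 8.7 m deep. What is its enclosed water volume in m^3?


r = d/2 = 24.6/2 = 12.3 m
Base area = pi*r^2 = pi*12.3^2 = 475.29155 m^2
Volume = 475.29155 * 8.7 = 4135.04 m^3

4135.04 m^3


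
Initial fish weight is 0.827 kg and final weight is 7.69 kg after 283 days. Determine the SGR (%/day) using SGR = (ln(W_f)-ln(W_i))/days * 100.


ln(W_f) = ln(7.69) = 2.0399208
ln(W_i) = ln(0.827) = -0.18995058
ln(W_f) - ln(W_i) = 2.0399208 - -0.18995058 = 2.2298714
SGR = 2.2298714 / 283 * 100 = 0.78794 %/day

0.78794 %/day


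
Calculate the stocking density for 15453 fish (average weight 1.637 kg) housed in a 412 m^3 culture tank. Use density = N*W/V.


Total biomass = 15453 fish * 1.637 kg = 25296.561 kg
Density = total biomass / volume = 25296.561 / 412 = 61.3994 kg/m^3

61.3994 kg/m^3


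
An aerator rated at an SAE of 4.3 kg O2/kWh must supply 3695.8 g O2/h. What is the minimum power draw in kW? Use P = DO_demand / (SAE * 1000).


SAE in g O2/kWh = 4.3 * 1000 = 4300 g/kWh
P = DO_demand / SAE_g = 3695.8 / 4300 = 0.859488 kW

0.859488 kW


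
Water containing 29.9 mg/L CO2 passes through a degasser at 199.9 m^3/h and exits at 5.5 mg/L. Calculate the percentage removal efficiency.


CO2_out / CO2_in = 5.5 / 29.9 = 0.18394649
Fraction remaining = 0.18394649
efficiency = (1 - 0.18394649) * 100 = 81.6054 %

81.6054 %


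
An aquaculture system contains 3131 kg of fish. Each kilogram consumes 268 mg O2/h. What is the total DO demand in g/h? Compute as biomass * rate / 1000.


Total O2 consumption (mg/h) = 3131 kg * 268 mg/(kg*h) = 839108 mg/h
Convert to g/h: 839108 / 1000 = 839.108 g/h

839.108 g/h


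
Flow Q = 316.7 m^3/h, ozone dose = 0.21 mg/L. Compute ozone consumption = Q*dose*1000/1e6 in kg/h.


O3 demand (mg/h) = Q * dose * 1000 = 316.7 * 0.21 * 1000 = 66507 mg/h
Convert mg to kg: 66507 / 1e6 = 0.066507 kg/h

0.066507 kg/h


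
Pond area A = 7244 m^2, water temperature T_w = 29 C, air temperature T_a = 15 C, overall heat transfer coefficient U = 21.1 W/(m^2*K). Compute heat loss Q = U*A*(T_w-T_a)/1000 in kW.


Temperature difference dT = 29 - 15 = 14 K
Heat loss (W) = U * A * dT = 21.1 * 7244 * 14 = 2139877.6 W
Convert to kW: 2139877.6 / 1000 = 2139.8776 kW

2139.8776 kW


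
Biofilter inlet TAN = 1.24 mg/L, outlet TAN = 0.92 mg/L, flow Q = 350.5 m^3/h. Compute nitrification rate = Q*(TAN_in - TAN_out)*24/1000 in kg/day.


Concentration drop: TAN_in - TAN_out = 1.24 - 0.92 = 0.32 mg/L
Hourly TAN removed = Q * dTAN = 350.5 m^3/h * 0.32 mg/L = 112.16 g/h  (m^3/h * mg/L = g/h)
Daily TAN removed = 112.16 * 24 = 2691.84 g/day
Convert to kg/day: 2691.84 / 1000 = 2.69184 kg/day

2.69184 kg/day


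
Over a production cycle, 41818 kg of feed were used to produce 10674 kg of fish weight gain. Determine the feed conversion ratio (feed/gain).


FCR = feed consumed / weight gained
FCR = 41818 kg / 10674 kg = 3.91774

3.91774


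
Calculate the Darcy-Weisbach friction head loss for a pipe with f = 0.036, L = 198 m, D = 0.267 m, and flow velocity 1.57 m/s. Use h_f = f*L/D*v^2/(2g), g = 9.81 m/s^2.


v^2 = 1.57^2 = 2.4649 m^2/s^2
L/D = 198/0.267 = 741.57303
h_f = f*(L/D)*v^2/(2g) = 0.036 * 741.57303 * 2.4649 / 19.62 = 3.35395 m

3.35395 m


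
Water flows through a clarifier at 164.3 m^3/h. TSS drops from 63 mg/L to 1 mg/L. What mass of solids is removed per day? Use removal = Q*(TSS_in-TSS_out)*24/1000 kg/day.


Concentration drop: TSS_in - TSS_out = 63 - 1 = 62 mg/L
Hourly solids removed = Q * dTSS = 164.3 m^3/h * 62 mg/L = 10186.6 g/h  (m^3/h * mg/L = g/h)
Daily solids removed = 10186.6 * 24 = 244478.4 g/day
Convert g to kg: 244478.4 / 1000 = 244.4784 kg/day

244.4784 kg/day


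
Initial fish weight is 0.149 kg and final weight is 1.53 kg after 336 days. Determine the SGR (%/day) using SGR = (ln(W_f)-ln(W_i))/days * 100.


ln(W_f) = ln(1.53) = 0.42526774
ln(W_i) = ln(0.149) = -1.903809
ln(W_f) - ln(W_i) = 0.42526774 - -1.903809 = 2.3290767
SGR = 2.3290767 / 336 * 100 = 0.693178 %/day

0.693178 %/day


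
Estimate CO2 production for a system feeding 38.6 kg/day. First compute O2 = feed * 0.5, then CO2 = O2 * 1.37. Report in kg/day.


O2 = 38.6 * 0.5 = 19.3
CO2 = 19.3 * 1.37 = 26.441

26.441 kg/day


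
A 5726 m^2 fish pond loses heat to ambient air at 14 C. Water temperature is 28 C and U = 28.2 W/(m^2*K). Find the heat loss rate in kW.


Temperature difference dT = 28 - 14 = 14 K
Heat loss (W) = U * A * dT = 28.2 * 5726 * 14 = 2260624.8 W
Convert to kW: 2260624.8 / 1000 = 2260.6248 kW

2260.6248 kW


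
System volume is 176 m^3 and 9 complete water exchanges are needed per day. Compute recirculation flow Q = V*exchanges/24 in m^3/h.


Daily recirculation volume = 176 m^3 * 9 = 1584 m^3/day
Flow rate Q = daily volume / 24 h = 1584 / 24 = 66 m^3/h

66 m^3/h


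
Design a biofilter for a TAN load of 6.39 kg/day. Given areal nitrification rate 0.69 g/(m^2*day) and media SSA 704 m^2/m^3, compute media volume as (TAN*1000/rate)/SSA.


A = 6.39*1000 / 0.69 = 9260.8696 m^2
V = 9260.8696 / 704 = 13.1546

13.1546 m^3


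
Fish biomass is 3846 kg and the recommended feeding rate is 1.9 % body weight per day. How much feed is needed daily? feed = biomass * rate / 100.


Feeding rate fraction = 1.9% / 100 = 0.019
Daily feed = 3846 kg * 0.019 = 73.074 kg/day

73.074 kg/day


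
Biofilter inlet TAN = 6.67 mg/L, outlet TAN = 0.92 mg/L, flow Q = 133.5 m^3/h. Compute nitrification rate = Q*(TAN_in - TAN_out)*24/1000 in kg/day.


Concentration drop: TAN_in - TAN_out = 6.67 - 0.92 = 5.75 mg/L
Hourly TAN removed = Q * dTAN = 133.5 m^3/h * 5.75 mg/L = 767.625 g/h  (m^3/h * mg/L = g/h)
Daily TAN removed = 767.625 * 24 = 18423 g/day
Convert to kg/day: 18423 / 1000 = 18.423 kg/day

18.423 kg/day


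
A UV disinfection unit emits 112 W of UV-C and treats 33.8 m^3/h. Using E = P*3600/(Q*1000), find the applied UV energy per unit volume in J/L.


Energy delivered per hour = 112 W * 3600 s = 403200 J/h
Volume treated per hour = 33.8 m^3/h * 1000 = 33800 L/h
dose = 403200 / 33800 = 11.929 J/L

11.929 J/L


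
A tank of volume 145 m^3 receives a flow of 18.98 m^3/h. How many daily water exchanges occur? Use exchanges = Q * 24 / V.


Daily flow volume = 18.98 m^3/h * 24 h = 455.52 m^3/day
Exchanges = daily flow / tank volume = 455.52 / 145 = 3.14152 exchanges/day

3.14152 exchanges/day


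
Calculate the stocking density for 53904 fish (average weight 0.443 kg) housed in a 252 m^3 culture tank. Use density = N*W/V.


Total biomass = 53904 fish * 0.443 kg = 23879.472 kg
Density = total biomass / volume = 23879.472 / 252 = 94.7598 kg/m^3

94.7598 kg/m^3


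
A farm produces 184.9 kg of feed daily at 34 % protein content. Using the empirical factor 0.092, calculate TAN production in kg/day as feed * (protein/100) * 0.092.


Protein in feed = 184.9 * 34/100 = 62.866 kg/day
TAN = protein * 0.092 = 62.866 * 0.092 = 5.783672 kg/day

5.783672 kg/day


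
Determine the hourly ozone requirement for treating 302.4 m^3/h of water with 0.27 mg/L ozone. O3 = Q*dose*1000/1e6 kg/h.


O3 demand (mg/h) = Q * dose * 1000 = 302.4 * 0.27 * 1000 = 81648 mg/h
Convert mg to kg: 81648 / 1e6 = 0.081648 kg/h

0.081648 kg/h


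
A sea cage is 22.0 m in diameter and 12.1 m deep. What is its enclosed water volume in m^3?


r = d/2 = 22.0/2 = 11 m
Base area = pi*r^2 = pi*11^2 = 380.13271 m^2
Volume = 380.13271 * 12.1 = 4599.61 m^3

4599.61 m^3


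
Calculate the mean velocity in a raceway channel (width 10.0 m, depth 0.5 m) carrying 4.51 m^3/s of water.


Cross-sectional area = W * d = 10.0 * 0.5 = 5 m^2
Velocity = Q / A = 4.51 / 5 = 0.902 m/s

0.902 m/s


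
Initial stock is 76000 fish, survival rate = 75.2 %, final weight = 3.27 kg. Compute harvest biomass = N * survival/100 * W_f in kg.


Survivors = 76000 * 75.2/100 = 57152 fish
Harvest biomass = survivors * W_f = 57152 * 3.27 = 186887.04 kg

186887.04 kg


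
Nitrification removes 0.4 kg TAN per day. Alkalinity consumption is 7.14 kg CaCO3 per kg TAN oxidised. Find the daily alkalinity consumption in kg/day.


Alkalinity factor: 7.14 kg CaCO3 consumed per kg TAN nitrified
alk = 0.4 kg TAN * 7.14 = 2.856 kg CaCO3/day

2.856 kg CaCO3/day


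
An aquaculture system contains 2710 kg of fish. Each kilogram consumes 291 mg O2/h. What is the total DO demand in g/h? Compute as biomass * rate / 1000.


Total O2 consumption (mg/h) = 2710 kg * 291 mg/(kg*h) = 788610 mg/h
Convert to g/h: 788610 / 1000 = 788.61 g/h

788.61 g/h


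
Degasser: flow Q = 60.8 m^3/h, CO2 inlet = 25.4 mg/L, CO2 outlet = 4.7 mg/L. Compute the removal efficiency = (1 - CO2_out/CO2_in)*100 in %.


CO2_out / CO2_in = 4.7 / 25.4 = 0.18503937
Fraction remaining = 0.18503937
efficiency = (1 - 0.18503937) * 100 = 81.4961 %

81.4961 %


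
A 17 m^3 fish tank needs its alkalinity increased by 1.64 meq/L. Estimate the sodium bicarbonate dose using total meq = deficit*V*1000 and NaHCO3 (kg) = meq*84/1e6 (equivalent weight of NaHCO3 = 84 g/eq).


Tank volume in L = 17 m^3 * 1000 = 17000 L
Total meq required = 1.64 meq/L * 17000 L = 27880 meq
NaHCO3 mass = 27880 meq * 84 mg/meq / 1e6 = 2.34192 kg

2.34192 kg


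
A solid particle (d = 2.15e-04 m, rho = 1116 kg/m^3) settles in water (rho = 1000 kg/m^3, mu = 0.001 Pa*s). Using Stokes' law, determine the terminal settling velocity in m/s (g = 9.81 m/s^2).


Density difference: rho_p - rho_f = 1116 - 1000 = 116 kg/m^3
d^2 = (2.15e-04)^2 = 4.6225e-08 m^2
Numerator = (rho_p - rho_f) * g * d^2 = 116 * 9.81 * 4.6225e-08 = 5.2602201e-05
Denominator = 18 * mu = 18 * 0.001 = 0.018
v_s = 5.2602201e-05 / 0.018 = 0.00292234 m/s
Check: Re = rho_f * v_s * d / mu = 1000 * 0.00292234 * 2.15e-04 / 0.001 = 0.628 < 1, so Stokes' law applies.

0.00292234 m/s


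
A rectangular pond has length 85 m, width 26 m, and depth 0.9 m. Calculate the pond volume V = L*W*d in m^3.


Base area = L * W = 85 * 26 = 2210 m^2
Volume = area * depth = 2210 * 0.9 = 1989 m^3

1989 m^3


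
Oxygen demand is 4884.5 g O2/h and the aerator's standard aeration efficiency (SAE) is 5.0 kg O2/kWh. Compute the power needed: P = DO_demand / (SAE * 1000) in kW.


SAE in g O2/kWh = 5.0 * 1000 = 5000 g/kWh
P = DO_demand / SAE_g = 4884.5 / 5000 = 0.9769 kW

0.9769 kW


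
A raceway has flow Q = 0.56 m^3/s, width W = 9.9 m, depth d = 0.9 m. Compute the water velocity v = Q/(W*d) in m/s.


Cross-sectional area = W * d = 9.9 * 0.9 = 8.91 m^2
Velocity = Q / A = 0.56 / 8.91 = 0.0628507 m/s

0.0628507 m/s


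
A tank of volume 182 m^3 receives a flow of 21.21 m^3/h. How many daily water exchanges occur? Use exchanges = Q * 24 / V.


Daily flow volume = 21.21 m^3/h * 24 h = 509.04 m^3/day
Exchanges = daily flow / tank volume = 509.04 / 182 = 2.79692 exchanges/day

2.79692 exchanges/day


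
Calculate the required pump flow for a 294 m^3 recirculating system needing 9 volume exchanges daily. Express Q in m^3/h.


Daily recirculation volume = 294 m^3 * 9 = 2646 m^3/day
Flow rate Q = daily volume / 24 h = 2646 / 24 = 110.25 m^3/h

110.25 m^3/h


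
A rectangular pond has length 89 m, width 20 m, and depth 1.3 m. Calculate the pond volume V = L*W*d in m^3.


Base area = L * W = 89 * 20 = 1780 m^2
Volume = area * depth = 1780 * 1.3 = 2314 m^3

2314 m^3


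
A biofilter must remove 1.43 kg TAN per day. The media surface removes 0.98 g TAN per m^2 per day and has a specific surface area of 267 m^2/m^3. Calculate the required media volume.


A = 1.43*1000 / 0.98 = 1459.1837 m^2
V = 1459.1837 / 267 = 5.46511

5.46511 m^3


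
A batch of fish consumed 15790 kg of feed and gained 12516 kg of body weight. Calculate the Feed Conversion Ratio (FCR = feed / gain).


FCR = feed consumed / weight gained
FCR = 15790 kg / 12516 kg = 1.26159

1.26159


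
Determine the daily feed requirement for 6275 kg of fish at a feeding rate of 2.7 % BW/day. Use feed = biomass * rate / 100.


Feeding rate fraction = 2.7% / 100 = 0.027
Daily feed = 6275 kg * 0.027 = 169.425 kg/day

169.425 kg/day


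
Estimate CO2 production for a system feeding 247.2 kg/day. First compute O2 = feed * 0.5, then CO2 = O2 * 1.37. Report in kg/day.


O2 = 247.2 * 0.5 = 123.6
CO2 = 123.6 * 1.37 = 169.332

169.332 kg/day


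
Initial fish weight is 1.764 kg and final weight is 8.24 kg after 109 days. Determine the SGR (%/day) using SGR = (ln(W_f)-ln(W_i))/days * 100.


ln(W_f) = ln(8.24) = 2.1090003
ln(W_i) = ln(1.764) = 0.56758396
ln(W_f) - ln(W_i) = 2.1090003 - 0.56758396 = 1.5414163
SGR = 1.5414163 / 109 * 100 = 1.41414 %/day

1.41414 %/day


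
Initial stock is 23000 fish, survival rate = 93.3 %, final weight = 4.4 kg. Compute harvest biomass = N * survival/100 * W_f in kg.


Survivors = 23000 * 93.3/100 = 21459 fish
Harvest biomass = survivors * W_f = 21459 * 4.4 = 94419.6 kg

94419.6 kg


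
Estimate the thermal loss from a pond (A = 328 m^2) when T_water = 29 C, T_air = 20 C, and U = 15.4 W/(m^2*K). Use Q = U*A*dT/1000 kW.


Temperature difference dT = 29 - 20 = 9 K
Heat loss (W) = U * A * dT = 15.4 * 328 * 9 = 45460.8 W
Convert to kW: 45460.8 / 1000 = 45.4608 kW

45.4608 kW


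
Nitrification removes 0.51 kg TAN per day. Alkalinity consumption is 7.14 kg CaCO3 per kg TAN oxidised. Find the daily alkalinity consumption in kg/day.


Alkalinity factor: 7.14 kg CaCO3 consumed per kg TAN nitrified
alk = 0.51 kg TAN * 7.14 = 3.6414 kg CaCO3/day

3.6414 kg CaCO3/day


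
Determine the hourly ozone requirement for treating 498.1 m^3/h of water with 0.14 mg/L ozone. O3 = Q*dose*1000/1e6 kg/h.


O3 demand (mg/h) = Q * dose * 1000 = 498.1 * 0.14 * 1000 = 69734 mg/h
Convert mg to kg: 69734 / 1e6 = 0.069734 kg/h

0.069734 kg/h


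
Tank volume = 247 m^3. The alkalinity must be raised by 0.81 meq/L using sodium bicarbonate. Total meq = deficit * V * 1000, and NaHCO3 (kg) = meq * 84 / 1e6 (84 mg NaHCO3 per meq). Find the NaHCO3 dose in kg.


Tank volume in L = 247 m^3 * 1000 = 247000 L
Total meq required = 0.81 meq/L * 247000 L = 200070 meq
NaHCO3 mass = 200070 meq * 84 mg/meq / 1e6 = 16.8059 kg

16.8059 kg


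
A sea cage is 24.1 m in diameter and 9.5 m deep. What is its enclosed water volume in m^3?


r = d/2 = 24.1/2 = 12.05 m
Base area = pi*r^2 = pi*12.05^2 = 456.16711 m^2
Volume = 456.16711 * 9.5 = 4333.59 m^3

4333.59 m^3


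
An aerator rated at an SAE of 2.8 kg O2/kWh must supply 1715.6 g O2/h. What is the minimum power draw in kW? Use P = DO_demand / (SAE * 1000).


SAE in g O2/kWh = 2.8 * 1000 = 2800 g/kWh
P = DO_demand / SAE_g = 1715.6 / 2800 = 0.612714 kW

0.612714 kW


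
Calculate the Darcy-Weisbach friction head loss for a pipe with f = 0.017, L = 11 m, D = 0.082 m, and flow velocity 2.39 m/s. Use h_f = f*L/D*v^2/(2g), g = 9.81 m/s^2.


v^2 = 2.39^2 = 5.7121 m^2/s^2
L/D = 11/0.082 = 134.14634
h_f = f*(L/D)*v^2/(2g) = 0.017 * 134.14634 * 5.7121 / 19.62 = 0.663933 m

0.663933 m


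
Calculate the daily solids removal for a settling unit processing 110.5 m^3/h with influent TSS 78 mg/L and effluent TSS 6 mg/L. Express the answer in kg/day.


Concentration drop: TSS_in - TSS_out = 78 - 6 = 72 mg/L
Hourly solids removed = Q * dTSS = 110.5 m^3/h * 72 mg/L = 7956 g/h  (m^3/h * mg/L = g/h)
Daily solids removed = 7956 * 24 = 190944 g/day
Convert g to kg: 190944 / 1000 = 190.944 kg/day

190.944 kg/day


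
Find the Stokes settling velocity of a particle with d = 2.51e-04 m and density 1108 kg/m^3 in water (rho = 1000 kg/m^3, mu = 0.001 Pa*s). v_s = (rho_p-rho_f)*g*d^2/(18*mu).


Density difference: rho_p - rho_f = 1108 - 1000 = 108 kg/m^3
d^2 = (2.51e-04)^2 = 6.3001e-08 m^2
Numerator = (rho_p - rho_f) * g * d^2 = 108 * 9.81 * 6.3001e-08 = 6.6748299e-05
Denominator = 18 * mu = 18 * 0.001 = 0.018
v_s = 6.6748299e-05 / 0.018 = 0.00370824 m/s
Check: Re = rho_f * v_s * d / mu = 1000 * 0.00370824 * 2.51e-04 / 0.001 = 0.931 < 1, so Stokes' law applies.

0.00370824 m/s


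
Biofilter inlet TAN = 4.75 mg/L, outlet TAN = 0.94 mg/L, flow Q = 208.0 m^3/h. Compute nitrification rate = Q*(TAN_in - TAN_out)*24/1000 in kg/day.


Concentration drop: TAN_in - TAN_out = 4.75 - 0.94 = 3.81 mg/L
Hourly TAN removed = Q * dTAN = 208.0 m^3/h * 3.81 mg/L = 792.48 g/h  (m^3/h * mg/L = g/h)
Daily TAN removed = 792.48 * 24 = 19019.52 g/day
Convert to kg/day: 19019.52 / 1000 = 19.01952 kg/day

19.01952 kg/day


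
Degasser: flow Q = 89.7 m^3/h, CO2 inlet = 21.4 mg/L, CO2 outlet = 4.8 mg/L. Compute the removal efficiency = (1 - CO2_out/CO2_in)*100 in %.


CO2_out / CO2_in = 4.8 / 21.4 = 0.22429907
Fraction remaining = 0.22429907
efficiency = (1 - 0.22429907) * 100 = 77.5701 %

77.5701 %


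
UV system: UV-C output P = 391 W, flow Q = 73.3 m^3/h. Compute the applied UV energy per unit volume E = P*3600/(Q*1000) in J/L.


Energy delivered per hour = 391 W * 3600 s = 1407600 J/h
Volume treated per hour = 73.3 m^3/h * 1000 = 73300 L/h
dose = 1407600 / 73300 = 19.2033 J/L

19.2033 J/L


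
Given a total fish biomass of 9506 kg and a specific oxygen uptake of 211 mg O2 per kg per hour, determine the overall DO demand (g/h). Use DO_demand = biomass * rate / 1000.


Total O2 consumption (mg/h) = 9506 kg * 211 mg/(kg*h) = 2005766 mg/h
Convert to g/h: 2005766 / 1000 = 2005.766 g/h

2005.766 g/h


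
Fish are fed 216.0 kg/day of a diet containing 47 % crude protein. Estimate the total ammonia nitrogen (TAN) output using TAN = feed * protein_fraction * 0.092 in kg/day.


Protein in feed = 216.0 * 47/100 = 101.52 kg/day
TAN = protein * 0.092 = 101.52 * 0.092 = 9.33984 kg/day

9.33984 kg/day


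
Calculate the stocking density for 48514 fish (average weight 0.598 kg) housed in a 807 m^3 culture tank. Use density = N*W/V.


Total biomass = 48514 fish * 0.598 kg = 29011.372 kg
Density = total biomass / volume = 29011.372 / 807 = 35.9497 kg/m^3

35.9497 kg/m^3


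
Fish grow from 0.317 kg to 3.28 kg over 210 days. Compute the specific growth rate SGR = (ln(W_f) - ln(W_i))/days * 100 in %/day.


ln(W_f) = ln(3.28) = 1.1878434
ln(W_i) = ln(0.317) = -1.1488535
ln(W_f) - ln(W_i) = 1.1878434 - -1.1488535 = 2.3366969
SGR = 2.3366969 / 210 * 100 = 1.11271 %/day

1.11271 %/day


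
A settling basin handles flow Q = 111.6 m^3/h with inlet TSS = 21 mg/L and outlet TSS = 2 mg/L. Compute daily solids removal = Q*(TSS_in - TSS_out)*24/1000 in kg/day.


Concentration drop: TSS_in - TSS_out = 21 - 2 = 19 mg/L
Hourly solids removed = Q * dTSS = 111.6 m^3/h * 19 mg/L = 2120.4 g/h  (m^3/h * mg/L = g/h)
Daily solids removed = 2120.4 * 24 = 50889.6 g/day
Convert g to kg: 50889.6 / 1000 = 50.8896 kg/day

50.8896 kg/day


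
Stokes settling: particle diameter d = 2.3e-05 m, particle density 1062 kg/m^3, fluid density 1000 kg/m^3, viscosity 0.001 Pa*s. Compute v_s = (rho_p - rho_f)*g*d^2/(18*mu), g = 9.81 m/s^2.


Density difference: rho_p - rho_f = 1062 - 1000 = 62 kg/m^3
d^2 = (2.3e-05)^2 = 5.29e-10 m^2
Numerator = (rho_p - rho_f) * g * d^2 = 62 * 9.81 * 5.29e-10 = 3.2174838e-07
Denominator = 18 * mu = 18 * 0.001 = 0.018
v_s = 3.2174838e-07 / 0.018 = 1.78749e-05 m/s
Check: Re = rho_f * v_s * d / mu = 1000 * 1.78749e-05 * 2.3e-05 / 0.001 = 4.11e-04 < 1, so Stokes' law applies.

1.78749e-05 m/s


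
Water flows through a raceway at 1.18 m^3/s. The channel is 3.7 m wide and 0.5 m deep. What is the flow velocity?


Cross-sectional area = W * d = 3.7 * 0.5 = 1.85 m^2
Velocity = Q / A = 1.18 / 1.85 = 0.637838 m/s

0.637838 m/s


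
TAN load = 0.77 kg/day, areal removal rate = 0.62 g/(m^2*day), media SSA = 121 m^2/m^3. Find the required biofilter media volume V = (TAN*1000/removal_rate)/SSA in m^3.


A = 0.77*1000 / 0.62 = 1241.9355 m^2
V = 1241.9355 / 121 = 10.2639

10.2639 m^3


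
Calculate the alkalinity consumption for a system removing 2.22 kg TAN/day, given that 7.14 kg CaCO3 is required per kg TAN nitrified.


Alkalinity factor: 7.14 kg CaCO3 consumed per kg TAN nitrified
alk = 2.22 kg TAN * 7.14 = 15.8508 kg CaCO3/day

15.8508 kg CaCO3/day


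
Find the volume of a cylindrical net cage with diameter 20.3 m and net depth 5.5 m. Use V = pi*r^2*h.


r = d/2 = 20.3/2 = 10.15 m
Base area = pi*r^2 = pi*10.15^2 = 323.65473 m^2
Volume = 323.65473 * 5.5 = 1780.1 m^3

1780.1 m^3


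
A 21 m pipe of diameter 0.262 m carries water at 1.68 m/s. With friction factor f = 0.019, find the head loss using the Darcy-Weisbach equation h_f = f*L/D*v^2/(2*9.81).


v^2 = 1.68^2 = 2.8224 m^2/s^2
L/D = 21/0.262 = 80.152672
h_f = f*(L/D)*v^2/(2g) = 0.019 * 80.152672 * 2.8224 / 19.62 = 0.219074 m

0.219074 m


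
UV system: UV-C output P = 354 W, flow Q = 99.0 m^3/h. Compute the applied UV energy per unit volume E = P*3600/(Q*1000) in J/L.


Energy delivered per hour = 354 W * 3600 s = 1274400 J/h
Volume treated per hour = 99.0 m^3/h * 1000 = 99000 L/h
dose = 1274400 / 99000 = 12.8727 J/L

12.8727 J/L


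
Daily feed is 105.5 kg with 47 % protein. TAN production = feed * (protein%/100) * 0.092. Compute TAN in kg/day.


Protein in feed = 105.5 * 47/100 = 49.585 kg/day
TAN = protein * 0.092 = 49.585 * 0.092 = 4.56182 kg/day

4.56182 kg/day


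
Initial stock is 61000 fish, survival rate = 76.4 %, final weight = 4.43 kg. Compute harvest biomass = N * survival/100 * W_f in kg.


Survivors = 61000 * 76.4/100 = 46604 fish
Harvest biomass = survivors * W_f = 46604 * 4.43 = 206455.72 kg

206455.72 kg


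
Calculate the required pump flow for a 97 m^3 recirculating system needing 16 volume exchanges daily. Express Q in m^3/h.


Daily recirculation volume = 97 m^3 * 16 = 1552 m^3/day
Flow rate Q = daily volume / 24 h = 1552 / 24 = 64.6667 m^3/h

64.6667 m^3/h
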